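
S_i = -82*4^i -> [-82, -328, -1312, -5248, -20992]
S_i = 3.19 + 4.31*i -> [3.19, 7.5, 11.81, 16.12, 20.43]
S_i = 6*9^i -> [6, 54, 486, 4374, 39366]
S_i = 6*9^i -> [6, 54, 486, 4374, 39366]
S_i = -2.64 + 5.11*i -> [-2.64, 2.47, 7.58, 12.69, 17.8]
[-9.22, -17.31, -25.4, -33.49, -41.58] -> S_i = -9.22 + -8.09*i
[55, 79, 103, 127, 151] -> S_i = 55 + 24*i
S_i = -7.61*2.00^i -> [-7.61, -15.22, -30.44, -60.88, -121.76]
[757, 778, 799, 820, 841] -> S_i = 757 + 21*i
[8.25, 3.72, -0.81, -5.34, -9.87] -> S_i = 8.25 + -4.53*i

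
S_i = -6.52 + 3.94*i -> [-6.52, -2.58, 1.36, 5.3, 9.24]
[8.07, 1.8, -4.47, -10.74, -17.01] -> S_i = 8.07 + -6.27*i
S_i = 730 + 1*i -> [730, 731, 732, 733, 734]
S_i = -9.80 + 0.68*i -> [-9.8, -9.12, -8.44, -7.76, -7.08]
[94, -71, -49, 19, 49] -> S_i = Random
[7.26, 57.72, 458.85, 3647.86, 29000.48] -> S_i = 7.26*7.95^i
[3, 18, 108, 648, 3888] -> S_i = 3*6^i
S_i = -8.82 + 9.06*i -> [-8.82, 0.24, 9.3, 18.36, 27.42]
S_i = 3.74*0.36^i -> [3.74, 1.35, 0.48, 0.17, 0.06]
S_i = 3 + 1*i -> [3, 4, 5, 6, 7]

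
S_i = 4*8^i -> [4, 32, 256, 2048, 16384]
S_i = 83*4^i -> [83, 332, 1328, 5312, 21248]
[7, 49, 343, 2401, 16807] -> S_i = 7*7^i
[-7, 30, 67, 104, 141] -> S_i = -7 + 37*i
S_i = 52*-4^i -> [52, -208, 832, -3328, 13312]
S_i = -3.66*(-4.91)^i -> [-3.66, 17.97, -88.24, 433.24, -2127.19]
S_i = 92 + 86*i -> [92, 178, 264, 350, 436]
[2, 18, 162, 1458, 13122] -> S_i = 2*9^i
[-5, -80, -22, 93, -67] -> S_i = Random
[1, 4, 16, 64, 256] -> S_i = 1*4^i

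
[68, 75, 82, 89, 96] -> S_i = 68 + 7*i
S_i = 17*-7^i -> [17, -119, 833, -5831, 40817]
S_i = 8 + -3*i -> [8, 5, 2, -1, -4]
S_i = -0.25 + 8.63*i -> [-0.25, 8.38, 17.01, 25.64, 34.27]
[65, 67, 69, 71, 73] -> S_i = 65 + 2*i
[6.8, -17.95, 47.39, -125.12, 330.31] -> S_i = 6.80*(-2.64)^i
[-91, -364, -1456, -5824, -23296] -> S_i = -91*4^i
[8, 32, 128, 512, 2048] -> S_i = 8*4^i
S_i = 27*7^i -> [27, 189, 1323, 9261, 64827]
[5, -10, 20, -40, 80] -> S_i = 5*-2^i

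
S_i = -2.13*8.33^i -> [-2.13, -17.74, -147.8, -1231.16, -10255.57]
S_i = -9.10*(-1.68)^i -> [-9.1, 15.29, -25.68, 43.15, -72.49]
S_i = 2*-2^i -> [2, -4, 8, -16, 32]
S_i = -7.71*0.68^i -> [-7.71, -5.24, -3.57, -2.42, -1.65]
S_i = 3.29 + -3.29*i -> [3.29, 0.0, -3.29, -6.58, -9.87]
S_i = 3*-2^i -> [3, -6, 12, -24, 48]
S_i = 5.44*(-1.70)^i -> [5.44, -9.25, 15.72, -26.73, 45.44]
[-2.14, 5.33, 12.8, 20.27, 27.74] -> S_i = -2.14 + 7.47*i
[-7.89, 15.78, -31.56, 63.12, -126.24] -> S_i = -7.89*(-2.00)^i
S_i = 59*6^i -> [59, 354, 2124, 12744, 76464]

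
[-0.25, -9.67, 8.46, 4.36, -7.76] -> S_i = Random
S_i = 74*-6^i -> [74, -444, 2664, -15984, 95904]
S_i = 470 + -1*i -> [470, 469, 468, 467, 466]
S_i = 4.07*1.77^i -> [4.07, 7.2, 12.75, 22.57, 39.95]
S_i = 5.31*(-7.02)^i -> [5.31, -37.28, 261.68, -1836.99, 12895.64]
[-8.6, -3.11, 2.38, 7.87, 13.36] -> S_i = -8.60 + 5.49*i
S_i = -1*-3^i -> [-1, 3, -9, 27, -81]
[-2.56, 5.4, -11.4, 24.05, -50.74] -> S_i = -2.56*(-2.11)^i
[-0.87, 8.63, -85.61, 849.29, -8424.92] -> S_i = -0.87*(-9.92)^i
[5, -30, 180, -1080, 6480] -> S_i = 5*-6^i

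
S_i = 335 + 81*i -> [335, 416, 497, 578, 659]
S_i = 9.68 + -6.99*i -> [9.68, 2.69, -4.3, -11.29, -18.28]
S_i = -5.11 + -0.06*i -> [-5.11, -5.17, -5.23, -5.29, -5.35]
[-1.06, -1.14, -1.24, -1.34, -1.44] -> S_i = -1.06*1.08^i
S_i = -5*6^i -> [-5, -30, -180, -1080, -6480]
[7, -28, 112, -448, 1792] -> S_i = 7*-4^i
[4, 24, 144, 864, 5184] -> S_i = 4*6^i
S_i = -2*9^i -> [-2, -18, -162, -1458, -13122]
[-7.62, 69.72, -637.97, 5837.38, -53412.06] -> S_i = -7.62*(-9.15)^i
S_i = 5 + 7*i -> [5, 12, 19, 26, 33]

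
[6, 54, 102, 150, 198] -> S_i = 6 + 48*i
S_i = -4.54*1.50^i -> [-4.54, -6.81, -10.22, -15.32, -22.98]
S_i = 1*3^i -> [1, 3, 9, 27, 81]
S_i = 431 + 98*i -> [431, 529, 627, 725, 823]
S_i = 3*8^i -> [3, 24, 192, 1536, 12288]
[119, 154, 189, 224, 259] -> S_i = 119 + 35*i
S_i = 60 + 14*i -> [60, 74, 88, 102, 116]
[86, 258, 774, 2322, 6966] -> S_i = 86*3^i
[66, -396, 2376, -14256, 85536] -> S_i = 66*-6^i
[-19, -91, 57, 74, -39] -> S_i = Random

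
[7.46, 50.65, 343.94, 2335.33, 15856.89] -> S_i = 7.46*6.79^i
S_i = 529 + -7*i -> [529, 522, 515, 508, 501]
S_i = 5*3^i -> [5, 15, 45, 135, 405]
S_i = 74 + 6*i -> [74, 80, 86, 92, 98]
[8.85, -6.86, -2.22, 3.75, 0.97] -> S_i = Random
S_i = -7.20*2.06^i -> [-7.2, -14.83, -30.55, -62.94, -129.66]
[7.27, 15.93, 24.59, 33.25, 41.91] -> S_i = 7.27 + 8.66*i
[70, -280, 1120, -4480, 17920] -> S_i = 70*-4^i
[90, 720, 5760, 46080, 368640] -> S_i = 90*8^i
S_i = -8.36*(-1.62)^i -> [-8.36, 13.54, -21.94, 35.54, -57.58]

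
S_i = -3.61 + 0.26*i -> [-3.61, -3.35, -3.09, -2.83, -2.57]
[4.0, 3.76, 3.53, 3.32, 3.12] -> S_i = 4.00*0.94^i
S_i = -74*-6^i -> [-74, 444, -2664, 15984, -95904]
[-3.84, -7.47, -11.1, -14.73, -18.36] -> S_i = -3.84 + -3.63*i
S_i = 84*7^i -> [84, 588, 4116, 28812, 201684]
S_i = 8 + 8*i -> [8, 16, 24, 32, 40]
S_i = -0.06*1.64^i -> [-0.06, -0.1, -0.16, -0.26, -0.43]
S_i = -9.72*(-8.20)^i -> [-9.72, 79.7, -653.57, 5359.3, -43946.24]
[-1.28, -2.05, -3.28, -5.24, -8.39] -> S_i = -1.28*1.60^i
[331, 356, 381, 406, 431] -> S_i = 331 + 25*i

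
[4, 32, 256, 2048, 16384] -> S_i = 4*8^i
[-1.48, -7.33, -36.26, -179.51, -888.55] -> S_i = -1.48*4.95^i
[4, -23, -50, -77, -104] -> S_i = 4 + -27*i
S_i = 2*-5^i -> [2, -10, 50, -250, 1250]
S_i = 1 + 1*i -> [1, 2, 3, 4, 5]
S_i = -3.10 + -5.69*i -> [-3.1, -8.79, -14.48, -20.17, -25.86]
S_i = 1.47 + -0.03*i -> [1.47, 1.44, 1.41, 1.38, 1.35]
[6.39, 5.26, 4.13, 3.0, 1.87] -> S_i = 6.39 + -1.13*i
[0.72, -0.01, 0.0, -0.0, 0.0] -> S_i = 0.72*(-0.01)^i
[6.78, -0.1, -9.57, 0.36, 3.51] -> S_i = Random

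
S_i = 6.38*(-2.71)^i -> [6.38, -17.29, 46.86, -126.98, 344.11]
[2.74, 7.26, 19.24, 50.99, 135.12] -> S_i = 2.74*2.65^i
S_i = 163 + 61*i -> [163, 224, 285, 346, 407]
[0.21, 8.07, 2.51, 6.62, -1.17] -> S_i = Random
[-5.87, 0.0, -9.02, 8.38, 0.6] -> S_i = Random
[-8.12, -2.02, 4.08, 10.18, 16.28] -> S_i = -8.12 + 6.10*i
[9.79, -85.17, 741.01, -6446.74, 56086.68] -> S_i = 9.79*(-8.70)^i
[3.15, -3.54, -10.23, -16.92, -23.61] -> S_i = 3.15 + -6.69*i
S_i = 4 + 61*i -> [4, 65, 126, 187, 248]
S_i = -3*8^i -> [-3, -24, -192, -1536, -12288]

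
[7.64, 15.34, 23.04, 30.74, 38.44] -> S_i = 7.64 + 7.70*i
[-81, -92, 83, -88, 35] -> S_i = Random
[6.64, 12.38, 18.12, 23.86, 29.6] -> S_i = 6.64 + 5.74*i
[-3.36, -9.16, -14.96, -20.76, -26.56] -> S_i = -3.36 + -5.80*i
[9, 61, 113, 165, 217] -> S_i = 9 + 52*i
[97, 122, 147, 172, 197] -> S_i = 97 + 25*i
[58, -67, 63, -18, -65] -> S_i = Random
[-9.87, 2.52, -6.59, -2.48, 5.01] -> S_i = Random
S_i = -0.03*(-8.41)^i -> [-0.03, 0.25, -2.12, 17.84, -150.07]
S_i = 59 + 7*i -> [59, 66, 73, 80, 87]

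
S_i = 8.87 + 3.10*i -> [8.87, 11.97, 15.07, 18.17, 21.27]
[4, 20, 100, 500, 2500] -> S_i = 4*5^i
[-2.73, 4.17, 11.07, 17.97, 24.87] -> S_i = -2.73 + 6.90*i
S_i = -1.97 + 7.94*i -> [-1.97, 5.97, 13.91, 21.85, 29.79]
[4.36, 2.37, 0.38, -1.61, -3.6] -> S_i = 4.36 + -1.99*i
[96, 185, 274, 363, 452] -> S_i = 96 + 89*i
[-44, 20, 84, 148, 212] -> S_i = -44 + 64*i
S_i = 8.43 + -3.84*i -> [8.43, 4.59, 0.75, -3.09, -6.93]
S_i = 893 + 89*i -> [893, 982, 1071, 1160, 1249]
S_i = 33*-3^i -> [33, -99, 297, -891, 2673]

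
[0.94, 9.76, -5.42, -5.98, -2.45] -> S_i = Random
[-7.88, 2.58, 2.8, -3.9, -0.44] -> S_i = Random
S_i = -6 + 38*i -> [-6, 32, 70, 108, 146]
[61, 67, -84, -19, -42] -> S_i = Random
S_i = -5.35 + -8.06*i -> [-5.35, -13.41, -21.47, -29.53, -37.59]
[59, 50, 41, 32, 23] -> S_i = 59 + -9*i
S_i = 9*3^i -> [9, 27, 81, 243, 729]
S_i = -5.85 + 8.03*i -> [-5.85, 2.18, 10.21, 18.24, 26.27]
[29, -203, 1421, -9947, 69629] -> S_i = 29*-7^i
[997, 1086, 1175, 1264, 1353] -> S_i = 997 + 89*i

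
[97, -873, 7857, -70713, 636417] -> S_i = 97*-9^i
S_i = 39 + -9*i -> [39, 30, 21, 12, 3]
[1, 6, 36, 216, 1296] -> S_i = 1*6^i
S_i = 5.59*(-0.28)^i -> [5.59, -1.57, 0.44, -0.12, 0.03]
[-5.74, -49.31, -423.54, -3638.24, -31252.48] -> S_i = -5.74*8.59^i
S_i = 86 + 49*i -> [86, 135, 184, 233, 282]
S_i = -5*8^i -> [-5, -40, -320, -2560, -20480]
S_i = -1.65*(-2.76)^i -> [-1.65, 4.55, -12.57, 34.69, -95.75]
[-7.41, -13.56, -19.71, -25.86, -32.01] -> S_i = -7.41 + -6.15*i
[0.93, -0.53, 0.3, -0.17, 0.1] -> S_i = 0.93*(-0.57)^i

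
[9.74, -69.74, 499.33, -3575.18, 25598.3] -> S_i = 9.74*(-7.16)^i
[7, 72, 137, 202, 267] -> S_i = 7 + 65*i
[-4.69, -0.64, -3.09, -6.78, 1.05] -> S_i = Random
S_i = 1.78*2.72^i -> [1.78, 4.84, 13.17, 35.82, 97.43]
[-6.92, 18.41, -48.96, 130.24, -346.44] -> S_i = -6.92*(-2.66)^i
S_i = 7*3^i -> [7, 21, 63, 189, 567]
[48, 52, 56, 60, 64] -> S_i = 48 + 4*i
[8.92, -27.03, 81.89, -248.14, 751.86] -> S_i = 8.92*(-3.03)^i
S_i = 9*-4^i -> [9, -36, 144, -576, 2304]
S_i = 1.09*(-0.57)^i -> [1.09, -0.62, 0.35, -0.2, 0.12]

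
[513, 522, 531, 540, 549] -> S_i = 513 + 9*i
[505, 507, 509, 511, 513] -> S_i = 505 + 2*i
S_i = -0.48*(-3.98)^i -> [-0.48, 1.91, -7.6, 30.26, -120.44]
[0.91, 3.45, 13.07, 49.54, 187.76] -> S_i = 0.91*3.79^i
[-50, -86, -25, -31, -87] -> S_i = Random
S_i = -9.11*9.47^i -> [-9.11, -86.27, -816.99, -7736.92, -73268.67]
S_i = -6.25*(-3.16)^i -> [-6.25, 19.75, -62.41, 197.22, -623.2]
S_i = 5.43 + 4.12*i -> [5.43, 9.55, 13.67, 17.79, 21.91]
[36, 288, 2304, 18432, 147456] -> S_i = 36*8^i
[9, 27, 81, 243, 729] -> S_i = 9*3^i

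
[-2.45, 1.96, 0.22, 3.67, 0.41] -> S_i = Random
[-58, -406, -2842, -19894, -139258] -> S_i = -58*7^i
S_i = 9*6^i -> [9, 54, 324, 1944, 11664]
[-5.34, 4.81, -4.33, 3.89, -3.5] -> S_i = -5.34*(-0.90)^i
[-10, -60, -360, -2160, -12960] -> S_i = -10*6^i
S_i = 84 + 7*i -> [84, 91, 98, 105, 112]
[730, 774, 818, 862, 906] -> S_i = 730 + 44*i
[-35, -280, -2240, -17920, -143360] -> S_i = -35*8^i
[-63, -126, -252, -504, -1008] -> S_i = -63*2^i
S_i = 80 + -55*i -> [80, 25, -30, -85, -140]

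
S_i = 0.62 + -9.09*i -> [0.62, -8.47, -17.56, -26.65, -35.74]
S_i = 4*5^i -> [4, 20, 100, 500, 2500]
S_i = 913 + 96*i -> [913, 1009, 1105, 1201, 1297]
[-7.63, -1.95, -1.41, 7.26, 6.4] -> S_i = Random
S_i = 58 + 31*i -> [58, 89, 120, 151, 182]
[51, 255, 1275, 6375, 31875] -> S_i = 51*5^i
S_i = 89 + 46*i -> [89, 135, 181, 227, 273]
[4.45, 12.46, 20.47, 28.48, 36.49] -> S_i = 4.45 + 8.01*i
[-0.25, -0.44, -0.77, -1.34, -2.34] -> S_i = -0.25*1.75^i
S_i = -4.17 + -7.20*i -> [-4.17, -11.37, -18.57, -25.77, -32.97]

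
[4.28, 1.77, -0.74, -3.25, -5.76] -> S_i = 4.28 + -2.51*i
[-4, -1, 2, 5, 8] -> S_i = -4 + 3*i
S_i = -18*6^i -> [-18, -108, -648, -3888, -23328]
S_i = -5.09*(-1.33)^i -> [-5.09, 6.77, -9.0, 11.97, -15.93]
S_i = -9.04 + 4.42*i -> [-9.04, -4.62, -0.2, 4.22, 8.64]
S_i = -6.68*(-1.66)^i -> [-6.68, 11.09, -18.41, 30.56, -50.72]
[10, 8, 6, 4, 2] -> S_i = 10 + -2*i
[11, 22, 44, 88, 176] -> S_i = 11*2^i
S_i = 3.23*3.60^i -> [3.23, 11.63, 41.86, 150.7, 542.52]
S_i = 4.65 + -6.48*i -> [4.65, -1.83, -8.31, -14.79, -21.27]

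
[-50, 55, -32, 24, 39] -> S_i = Random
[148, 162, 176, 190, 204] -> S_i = 148 + 14*i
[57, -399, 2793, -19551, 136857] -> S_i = 57*-7^i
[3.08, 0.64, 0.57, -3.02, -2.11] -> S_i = Random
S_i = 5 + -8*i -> [5, -3, -11, -19, -27]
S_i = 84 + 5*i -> [84, 89, 94, 99, 104]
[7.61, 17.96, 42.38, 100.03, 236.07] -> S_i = 7.61*2.36^i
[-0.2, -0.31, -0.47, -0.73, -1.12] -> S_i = -0.20*1.54^i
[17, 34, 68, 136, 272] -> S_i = 17*2^i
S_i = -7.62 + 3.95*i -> [-7.62, -3.67, 0.28, 4.23, 8.18]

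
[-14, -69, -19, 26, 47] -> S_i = Random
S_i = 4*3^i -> [4, 12, 36, 108, 324]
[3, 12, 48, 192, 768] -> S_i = 3*4^i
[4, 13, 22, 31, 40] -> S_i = 4 + 9*i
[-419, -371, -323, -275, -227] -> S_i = -419 + 48*i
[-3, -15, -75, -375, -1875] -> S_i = -3*5^i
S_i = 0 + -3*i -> [0, -3, -6, -9, -12]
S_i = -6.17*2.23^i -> [-6.17, -13.76, -30.68, -68.42, -152.58]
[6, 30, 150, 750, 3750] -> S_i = 6*5^i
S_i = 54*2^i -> [54, 108, 216, 432, 864]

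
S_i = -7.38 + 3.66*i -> [-7.38, -3.72, -0.06, 3.6, 7.26]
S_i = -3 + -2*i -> [-3, -5, -7, -9, -11]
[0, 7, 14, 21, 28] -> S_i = 0 + 7*i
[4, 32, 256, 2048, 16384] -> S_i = 4*8^i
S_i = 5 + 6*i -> [5, 11, 17, 23, 29]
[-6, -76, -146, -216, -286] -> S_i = -6 + -70*i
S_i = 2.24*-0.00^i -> [2.24, -0.0, 0.0, -0.0, 0.0]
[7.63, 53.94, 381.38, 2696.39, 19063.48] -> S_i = 7.63*7.07^i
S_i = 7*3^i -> [7, 21, 63, 189, 567]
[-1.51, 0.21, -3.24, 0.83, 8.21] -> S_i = Random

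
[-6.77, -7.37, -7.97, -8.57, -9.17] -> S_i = -6.77 + -0.60*i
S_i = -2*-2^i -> [-2, 4, -8, 16, -32]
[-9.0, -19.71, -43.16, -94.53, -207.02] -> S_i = -9.00*2.19^i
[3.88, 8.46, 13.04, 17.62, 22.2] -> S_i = 3.88 + 4.58*i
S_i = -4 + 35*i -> [-4, 31, 66, 101, 136]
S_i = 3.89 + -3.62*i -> [3.89, 0.27, -3.35, -6.97, -10.59]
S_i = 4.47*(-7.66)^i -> [4.47, -34.24, 262.28, -2009.06, 15389.43]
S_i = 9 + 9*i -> [9, 18, 27, 36, 45]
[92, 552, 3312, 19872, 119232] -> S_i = 92*6^i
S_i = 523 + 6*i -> [523, 529, 535, 541, 547]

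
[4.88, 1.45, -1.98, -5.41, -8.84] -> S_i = 4.88 + -3.43*i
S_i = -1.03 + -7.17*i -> [-1.03, -8.2, -15.37, -22.54, -29.71]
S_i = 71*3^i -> [71, 213, 639, 1917, 5751]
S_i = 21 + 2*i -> [21, 23, 25, 27, 29]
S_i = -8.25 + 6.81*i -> [-8.25, -1.44, 5.37, 12.18, 18.99]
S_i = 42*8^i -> [42, 336, 2688, 21504, 172032]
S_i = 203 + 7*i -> [203, 210, 217, 224, 231]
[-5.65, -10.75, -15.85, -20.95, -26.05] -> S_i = -5.65 + -5.10*i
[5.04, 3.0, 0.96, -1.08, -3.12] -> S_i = 5.04 + -2.04*i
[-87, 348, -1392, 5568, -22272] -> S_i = -87*-4^i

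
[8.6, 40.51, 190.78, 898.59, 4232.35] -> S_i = 8.60*4.71^i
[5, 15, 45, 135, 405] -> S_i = 5*3^i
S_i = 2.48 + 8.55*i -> [2.48, 11.03, 19.58, 28.13, 36.68]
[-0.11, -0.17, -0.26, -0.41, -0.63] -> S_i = -0.11*1.55^i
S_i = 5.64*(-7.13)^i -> [5.64, -40.21, 286.72, -2044.31, 14575.96]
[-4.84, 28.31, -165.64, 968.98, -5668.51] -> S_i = -4.84*(-5.85)^i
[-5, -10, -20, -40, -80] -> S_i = -5*2^i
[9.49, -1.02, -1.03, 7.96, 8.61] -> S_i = Random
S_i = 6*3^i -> [6, 18, 54, 162, 486]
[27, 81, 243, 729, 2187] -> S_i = 27*3^i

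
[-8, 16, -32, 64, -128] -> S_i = -8*-2^i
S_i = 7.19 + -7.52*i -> [7.19, -0.33, -7.85, -15.37, -22.89]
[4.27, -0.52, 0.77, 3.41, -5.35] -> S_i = Random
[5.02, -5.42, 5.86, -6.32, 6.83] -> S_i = 5.02*(-1.08)^i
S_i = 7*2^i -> [7, 14, 28, 56, 112]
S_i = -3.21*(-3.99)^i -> [-3.21, 12.81, -51.1, 203.9, -813.57]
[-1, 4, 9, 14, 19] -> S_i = -1 + 5*i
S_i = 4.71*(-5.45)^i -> [4.71, -25.67, 139.9, -762.45, 4155.34]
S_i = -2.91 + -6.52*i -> [-2.91, -9.43, -15.95, -22.47, -28.99]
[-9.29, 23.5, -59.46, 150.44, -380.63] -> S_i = -9.29*(-2.53)^i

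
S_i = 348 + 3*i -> [348, 351, 354, 357, 360]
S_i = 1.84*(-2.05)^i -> [1.84, -3.77, 7.73, -15.85, 32.5]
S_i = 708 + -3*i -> [708, 705, 702, 699, 696]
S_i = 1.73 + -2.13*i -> [1.73, -0.4, -2.53, -4.66, -6.79]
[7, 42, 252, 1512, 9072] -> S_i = 7*6^i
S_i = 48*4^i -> [48, 192, 768, 3072, 12288]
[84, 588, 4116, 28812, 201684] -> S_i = 84*7^i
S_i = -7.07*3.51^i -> [-7.07, -24.82, -87.1, -305.73, -1073.12]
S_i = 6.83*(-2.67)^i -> [6.83, -18.24, 48.69, -130.0, 347.11]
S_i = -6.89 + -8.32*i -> [-6.89, -15.21, -23.53, -31.85, -40.17]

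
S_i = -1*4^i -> [-1, -4, -16, -64, -256]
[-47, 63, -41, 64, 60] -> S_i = Random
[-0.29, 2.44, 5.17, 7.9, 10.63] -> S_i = -0.29 + 2.73*i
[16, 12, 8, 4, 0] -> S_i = 16 + -4*i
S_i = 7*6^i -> [7, 42, 252, 1512, 9072]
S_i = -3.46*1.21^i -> [-3.46, -4.19, -5.07, -6.13, -7.42]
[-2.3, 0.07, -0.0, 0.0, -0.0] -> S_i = -2.30*(-0.03)^i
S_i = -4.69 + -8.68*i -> [-4.69, -13.37, -22.05, -30.73, -39.41]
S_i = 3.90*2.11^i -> [3.9, 8.23, 17.36, 36.64, 77.3]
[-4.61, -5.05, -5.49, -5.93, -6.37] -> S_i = -4.61 + -0.44*i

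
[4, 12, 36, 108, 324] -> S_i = 4*3^i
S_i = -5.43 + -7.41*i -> [-5.43, -12.84, -20.25, -27.66, -35.07]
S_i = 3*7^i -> [3, 21, 147, 1029, 7203]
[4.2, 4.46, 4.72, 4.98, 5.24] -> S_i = 4.20 + 0.26*i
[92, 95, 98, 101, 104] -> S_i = 92 + 3*i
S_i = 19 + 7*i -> [19, 26, 33, 40, 47]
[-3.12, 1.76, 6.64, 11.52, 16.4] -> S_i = -3.12 + 4.88*i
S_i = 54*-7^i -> [54, -378, 2646, -18522, 129654]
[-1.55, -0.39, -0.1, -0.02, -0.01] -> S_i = -1.55*0.25^i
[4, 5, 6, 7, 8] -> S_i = 4 + 1*i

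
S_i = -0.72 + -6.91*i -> [-0.72, -7.63, -14.54, -21.45, -28.36]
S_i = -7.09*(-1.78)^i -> [-7.09, 12.62, -22.46, 39.99, -71.17]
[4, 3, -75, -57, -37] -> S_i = Random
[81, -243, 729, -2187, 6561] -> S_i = 81*-3^i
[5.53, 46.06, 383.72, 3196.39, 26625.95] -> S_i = 5.53*8.33^i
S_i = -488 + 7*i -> [-488, -481, -474, -467, -460]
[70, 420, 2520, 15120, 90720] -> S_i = 70*6^i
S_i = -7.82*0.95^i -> [-7.82, -7.43, -7.06, -6.7, -6.37]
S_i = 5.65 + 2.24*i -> [5.65, 7.89, 10.13, 12.37, 14.61]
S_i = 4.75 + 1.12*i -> [4.75, 5.87, 6.99, 8.11, 9.23]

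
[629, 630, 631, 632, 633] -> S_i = 629 + 1*i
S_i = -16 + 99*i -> [-16, 83, 182, 281, 380]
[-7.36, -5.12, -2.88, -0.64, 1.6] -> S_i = -7.36 + 2.24*i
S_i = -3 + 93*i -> [-3, 90, 183, 276, 369]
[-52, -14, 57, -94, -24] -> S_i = Random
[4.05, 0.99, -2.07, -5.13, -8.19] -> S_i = 4.05 + -3.06*i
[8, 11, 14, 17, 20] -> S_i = 8 + 3*i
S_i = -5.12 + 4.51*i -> [-5.12, -0.61, 3.9, 8.41, 12.92]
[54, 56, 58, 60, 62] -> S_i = 54 + 2*i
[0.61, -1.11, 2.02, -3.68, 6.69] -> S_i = 0.61*(-1.82)^i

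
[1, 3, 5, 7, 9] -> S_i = 1 + 2*i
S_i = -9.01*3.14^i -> [-9.01, -28.29, -88.83, -278.94, -875.88]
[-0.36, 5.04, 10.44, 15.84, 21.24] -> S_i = -0.36 + 5.40*i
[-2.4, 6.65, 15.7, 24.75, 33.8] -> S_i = -2.40 + 9.05*i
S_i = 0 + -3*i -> [0, -3, -6, -9, -12]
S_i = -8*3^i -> [-8, -24, -72, -216, -648]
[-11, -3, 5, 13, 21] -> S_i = -11 + 8*i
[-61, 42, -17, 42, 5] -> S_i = Random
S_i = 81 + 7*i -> [81, 88, 95, 102, 109]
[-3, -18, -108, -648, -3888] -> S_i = -3*6^i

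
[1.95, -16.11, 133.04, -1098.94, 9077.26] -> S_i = 1.95*(-8.26)^i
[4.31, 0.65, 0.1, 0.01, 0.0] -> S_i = 4.31*0.15^i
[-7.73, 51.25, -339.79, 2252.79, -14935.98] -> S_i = -7.73*(-6.63)^i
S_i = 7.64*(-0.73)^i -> [7.64, -5.58, 4.07, -2.97, 2.17]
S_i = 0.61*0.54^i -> [0.61, 0.33, 0.18, 0.1, 0.05]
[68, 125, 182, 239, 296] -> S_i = 68 + 57*i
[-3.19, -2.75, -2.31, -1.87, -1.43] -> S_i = -3.19 + 0.44*i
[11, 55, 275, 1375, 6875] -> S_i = 11*5^i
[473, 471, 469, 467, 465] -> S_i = 473 + -2*i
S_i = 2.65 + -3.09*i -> [2.65, -0.44, -3.53, -6.62, -9.71]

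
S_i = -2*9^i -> [-2, -18, -162, -1458, -13122]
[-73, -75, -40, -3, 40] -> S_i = Random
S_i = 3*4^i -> [3, 12, 48, 192, 768]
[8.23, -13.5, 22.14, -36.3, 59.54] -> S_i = 8.23*(-1.64)^i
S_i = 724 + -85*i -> [724, 639, 554, 469, 384]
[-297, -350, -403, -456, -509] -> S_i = -297 + -53*i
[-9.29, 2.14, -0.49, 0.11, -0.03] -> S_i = -9.29*(-0.23)^i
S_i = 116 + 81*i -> [116, 197, 278, 359, 440]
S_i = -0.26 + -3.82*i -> [-0.26, -4.08, -7.9, -11.72, -15.54]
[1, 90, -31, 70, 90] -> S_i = Random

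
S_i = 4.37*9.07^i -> [4.37, 39.64, 359.5, 3260.64, 29574.04]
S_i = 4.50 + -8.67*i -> [4.5, -4.17, -12.84, -21.51, -30.18]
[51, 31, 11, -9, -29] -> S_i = 51 + -20*i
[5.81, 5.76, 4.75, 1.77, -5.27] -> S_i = Random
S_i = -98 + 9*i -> [-98, -89, -80, -71, -62]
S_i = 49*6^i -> [49, 294, 1764, 10584, 63504]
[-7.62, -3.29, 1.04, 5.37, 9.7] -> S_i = -7.62 + 4.33*i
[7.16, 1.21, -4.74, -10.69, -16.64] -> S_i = 7.16 + -5.95*i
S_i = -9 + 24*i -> [-9, 15, 39, 63, 87]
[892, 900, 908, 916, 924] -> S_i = 892 + 8*i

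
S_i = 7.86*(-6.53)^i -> [7.86, -51.33, 335.16, -2188.58, 14291.42]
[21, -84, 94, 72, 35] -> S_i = Random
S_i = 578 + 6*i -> [578, 584, 590, 596, 602]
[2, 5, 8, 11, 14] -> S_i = 2 + 3*i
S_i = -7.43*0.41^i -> [-7.43, -3.05, -1.25, -0.51, -0.21]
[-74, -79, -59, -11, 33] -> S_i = Random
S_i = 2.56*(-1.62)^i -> [2.56, -4.15, 6.72, -10.88, 17.63]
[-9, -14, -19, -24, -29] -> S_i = -9 + -5*i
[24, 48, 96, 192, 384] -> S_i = 24*2^i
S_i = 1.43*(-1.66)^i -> [1.43, -2.37, 3.94, -6.54, 10.86]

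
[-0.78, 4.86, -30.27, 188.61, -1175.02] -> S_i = -0.78*(-6.23)^i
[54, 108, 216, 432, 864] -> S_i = 54*2^i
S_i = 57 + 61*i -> [57, 118, 179, 240, 301]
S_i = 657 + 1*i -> [657, 658, 659, 660, 661]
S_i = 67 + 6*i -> [67, 73, 79, 85, 91]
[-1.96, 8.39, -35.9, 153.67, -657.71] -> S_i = -1.96*(-4.28)^i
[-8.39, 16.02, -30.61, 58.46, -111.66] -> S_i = -8.39*(-1.91)^i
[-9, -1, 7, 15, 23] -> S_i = -9 + 8*i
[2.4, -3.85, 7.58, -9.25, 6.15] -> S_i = Random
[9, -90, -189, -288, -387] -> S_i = 9 + -99*i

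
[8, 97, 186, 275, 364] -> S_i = 8 + 89*i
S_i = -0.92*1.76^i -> [-0.92, -1.62, -2.85, -5.02, -8.83]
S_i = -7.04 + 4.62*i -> [-7.04, -2.42, 2.2, 6.82, 11.44]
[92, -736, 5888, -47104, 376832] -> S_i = 92*-8^i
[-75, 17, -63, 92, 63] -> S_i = Random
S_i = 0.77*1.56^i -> [0.77, 1.2, 1.87, 2.92, 4.56]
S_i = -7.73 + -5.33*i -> [-7.73, -13.06, -18.39, -23.72, -29.05]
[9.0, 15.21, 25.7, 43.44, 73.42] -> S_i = 9.00*1.69^i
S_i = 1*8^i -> [1, 8, 64, 512, 4096]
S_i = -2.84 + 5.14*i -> [-2.84, 2.3, 7.44, 12.58, 17.72]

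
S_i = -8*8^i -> [-8, -64, -512, -4096, -32768]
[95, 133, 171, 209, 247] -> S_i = 95 + 38*i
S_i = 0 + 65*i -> [0, 65, 130, 195, 260]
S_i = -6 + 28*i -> [-6, 22, 50, 78, 106]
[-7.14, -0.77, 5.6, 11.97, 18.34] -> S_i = -7.14 + 6.37*i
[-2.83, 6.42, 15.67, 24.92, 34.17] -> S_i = -2.83 + 9.25*i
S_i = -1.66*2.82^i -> [-1.66, -4.68, -13.2, -37.23, -104.98]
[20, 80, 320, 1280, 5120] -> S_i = 20*4^i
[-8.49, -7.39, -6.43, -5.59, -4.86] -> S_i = -8.49*0.87^i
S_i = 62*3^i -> [62, 186, 558, 1674, 5022]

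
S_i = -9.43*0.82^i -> [-9.43, -7.73, -6.34, -5.2, -4.26]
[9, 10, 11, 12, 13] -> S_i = 9 + 1*i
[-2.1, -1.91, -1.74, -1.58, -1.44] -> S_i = -2.10*0.91^i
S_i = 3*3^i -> [3, 9, 27, 81, 243]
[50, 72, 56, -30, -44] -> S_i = Random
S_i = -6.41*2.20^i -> [-6.41, -14.1, -31.02, -68.25, -150.16]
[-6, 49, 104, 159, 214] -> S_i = -6 + 55*i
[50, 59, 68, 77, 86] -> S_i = 50 + 9*i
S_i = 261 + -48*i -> [261, 213, 165, 117, 69]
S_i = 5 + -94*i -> [5, -89, -183, -277, -371]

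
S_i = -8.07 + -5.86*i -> [-8.07, -13.93, -19.79, -25.65, -31.51]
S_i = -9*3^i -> [-9, -27, -81, -243, -729]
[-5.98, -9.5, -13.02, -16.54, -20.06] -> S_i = -5.98 + -3.52*i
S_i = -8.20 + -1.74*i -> [-8.2, -9.94, -11.68, -13.42, -15.16]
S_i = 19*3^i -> [19, 57, 171, 513, 1539]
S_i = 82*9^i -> [82, 738, 6642, 59778, 538002]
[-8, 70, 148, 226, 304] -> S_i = -8 + 78*i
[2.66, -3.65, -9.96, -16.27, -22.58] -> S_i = 2.66 + -6.31*i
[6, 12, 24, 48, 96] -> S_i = 6*2^i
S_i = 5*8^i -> [5, 40, 320, 2560, 20480]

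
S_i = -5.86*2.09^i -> [-5.86, -12.25, -25.6, -53.5, -111.81]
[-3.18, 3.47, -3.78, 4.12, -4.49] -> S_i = -3.18*(-1.09)^i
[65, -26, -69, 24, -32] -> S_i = Random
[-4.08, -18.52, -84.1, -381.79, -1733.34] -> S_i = -4.08*4.54^i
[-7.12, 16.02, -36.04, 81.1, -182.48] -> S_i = -7.12*(-2.25)^i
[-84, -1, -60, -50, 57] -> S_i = Random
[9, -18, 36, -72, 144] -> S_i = 9*-2^i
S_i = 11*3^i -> [11, 33, 99, 297, 891]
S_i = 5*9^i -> [5, 45, 405, 3645, 32805]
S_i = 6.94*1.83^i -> [6.94, 12.7, 23.24, 42.53, 77.83]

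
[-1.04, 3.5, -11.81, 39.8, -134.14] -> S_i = -1.04*(-3.37)^i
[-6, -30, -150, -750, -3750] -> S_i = -6*5^i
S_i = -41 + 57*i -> [-41, 16, 73, 130, 187]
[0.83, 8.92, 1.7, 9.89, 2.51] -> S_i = Random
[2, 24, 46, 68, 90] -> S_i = 2 + 22*i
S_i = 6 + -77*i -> [6, -71, -148, -225, -302]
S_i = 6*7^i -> [6, 42, 294, 2058, 14406]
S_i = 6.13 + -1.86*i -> [6.13, 4.27, 2.41, 0.55, -1.31]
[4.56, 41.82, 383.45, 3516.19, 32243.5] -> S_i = 4.56*9.17^i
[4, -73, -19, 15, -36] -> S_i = Random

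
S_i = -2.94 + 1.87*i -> [-2.94, -1.07, 0.8, 2.67, 4.54]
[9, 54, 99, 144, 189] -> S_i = 9 + 45*i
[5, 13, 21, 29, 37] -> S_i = 5 + 8*i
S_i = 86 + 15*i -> [86, 101, 116, 131, 146]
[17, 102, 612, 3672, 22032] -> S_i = 17*6^i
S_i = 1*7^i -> [1, 7, 49, 343, 2401]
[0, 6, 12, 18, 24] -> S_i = 0 + 6*i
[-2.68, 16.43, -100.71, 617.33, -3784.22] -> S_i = -2.68*(-6.13)^i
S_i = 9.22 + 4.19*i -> [9.22, 13.41, 17.6, 21.79, 25.98]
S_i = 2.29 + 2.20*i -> [2.29, 4.49, 6.69, 8.89, 11.09]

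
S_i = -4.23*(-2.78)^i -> [-4.23, 11.76, -32.69, 90.88, -252.65]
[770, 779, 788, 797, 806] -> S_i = 770 + 9*i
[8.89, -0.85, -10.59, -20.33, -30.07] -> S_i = 8.89 + -9.74*i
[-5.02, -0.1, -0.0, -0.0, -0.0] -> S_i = -5.02*0.02^i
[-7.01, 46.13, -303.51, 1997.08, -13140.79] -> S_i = -7.01*(-6.58)^i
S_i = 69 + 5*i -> [69, 74, 79, 84, 89]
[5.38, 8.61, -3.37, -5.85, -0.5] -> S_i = Random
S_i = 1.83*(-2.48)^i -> [1.83, -4.54, 11.26, -27.91, 69.22]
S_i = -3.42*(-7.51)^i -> [-3.42, 25.68, -192.89, 1448.59, -10878.92]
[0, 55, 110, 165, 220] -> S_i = 0 + 55*i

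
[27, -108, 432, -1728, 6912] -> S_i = 27*-4^i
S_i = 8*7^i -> [8, 56, 392, 2744, 19208]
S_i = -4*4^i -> [-4, -16, -64, -256, -1024]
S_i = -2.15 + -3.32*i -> [-2.15, -5.47, -8.79, -12.11, -15.43]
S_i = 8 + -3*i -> [8, 5, 2, -1, -4]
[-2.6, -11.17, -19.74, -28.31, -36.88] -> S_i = -2.60 + -8.57*i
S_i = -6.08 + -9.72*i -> [-6.08, -15.8, -25.52, -35.24, -44.96]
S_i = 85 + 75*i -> [85, 160, 235, 310, 385]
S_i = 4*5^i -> [4, 20, 100, 500, 2500]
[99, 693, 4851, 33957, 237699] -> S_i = 99*7^i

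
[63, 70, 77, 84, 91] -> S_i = 63 + 7*i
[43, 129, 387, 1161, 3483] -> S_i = 43*3^i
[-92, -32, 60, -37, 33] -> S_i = Random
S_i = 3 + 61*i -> [3, 64, 125, 186, 247]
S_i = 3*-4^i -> [3, -12, 48, -192, 768]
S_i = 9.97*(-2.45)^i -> [9.97, -24.43, 59.84, -146.62, 359.22]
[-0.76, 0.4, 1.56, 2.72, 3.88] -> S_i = -0.76 + 1.16*i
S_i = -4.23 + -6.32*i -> [-4.23, -10.55, -16.87, -23.19, -29.51]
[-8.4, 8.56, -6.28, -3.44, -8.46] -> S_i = Random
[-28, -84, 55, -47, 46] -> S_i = Random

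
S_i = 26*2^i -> [26, 52, 104, 208, 416]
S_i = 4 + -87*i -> [4, -83, -170, -257, -344]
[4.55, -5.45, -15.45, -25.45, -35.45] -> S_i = 4.55 + -10.00*i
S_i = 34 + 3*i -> [34, 37, 40, 43, 46]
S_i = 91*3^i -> [91, 273, 819, 2457, 7371]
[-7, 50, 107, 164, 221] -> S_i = -7 + 57*i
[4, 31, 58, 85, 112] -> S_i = 4 + 27*i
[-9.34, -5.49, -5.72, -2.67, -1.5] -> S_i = Random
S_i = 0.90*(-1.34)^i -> [0.9, -1.21, 1.62, -2.17, 2.9]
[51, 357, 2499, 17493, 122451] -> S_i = 51*7^i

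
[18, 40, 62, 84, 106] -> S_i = 18 + 22*i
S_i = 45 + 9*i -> [45, 54, 63, 72, 81]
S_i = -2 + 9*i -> [-2, 7, 16, 25, 34]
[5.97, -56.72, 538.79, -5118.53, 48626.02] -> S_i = 5.97*(-9.50)^i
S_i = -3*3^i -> [-3, -9, -27, -81, -243]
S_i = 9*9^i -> [9, 81, 729, 6561, 59049]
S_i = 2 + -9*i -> [2, -7, -16, -25, -34]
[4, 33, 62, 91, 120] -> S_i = 4 + 29*i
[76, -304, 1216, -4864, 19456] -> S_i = 76*-4^i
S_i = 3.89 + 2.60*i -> [3.89, 6.49, 9.09, 11.69, 14.29]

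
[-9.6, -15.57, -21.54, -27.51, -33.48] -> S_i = -9.60 + -5.97*i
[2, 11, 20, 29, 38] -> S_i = 2 + 9*i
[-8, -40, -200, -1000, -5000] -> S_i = -8*5^i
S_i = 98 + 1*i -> [98, 99, 100, 101, 102]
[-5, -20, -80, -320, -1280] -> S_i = -5*4^i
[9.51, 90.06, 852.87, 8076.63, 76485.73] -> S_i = 9.51*9.47^i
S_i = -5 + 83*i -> [-5, 78, 161, 244, 327]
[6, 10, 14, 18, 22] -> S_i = 6 + 4*i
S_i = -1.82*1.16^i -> [-1.82, -2.11, -2.45, -2.84, -3.3]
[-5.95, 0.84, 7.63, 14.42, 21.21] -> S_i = -5.95 + 6.79*i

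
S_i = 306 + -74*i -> [306, 232, 158, 84, 10]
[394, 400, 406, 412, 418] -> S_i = 394 + 6*i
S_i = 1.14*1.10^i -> [1.14, 1.25, 1.38, 1.52, 1.67]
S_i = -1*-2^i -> [-1, 2, -4, 8, -16]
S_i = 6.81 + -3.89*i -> [6.81, 2.92, -0.97, -4.86, -8.75]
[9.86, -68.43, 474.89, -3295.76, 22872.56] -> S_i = 9.86*(-6.94)^i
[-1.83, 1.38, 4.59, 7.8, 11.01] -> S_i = -1.83 + 3.21*i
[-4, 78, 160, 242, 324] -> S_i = -4 + 82*i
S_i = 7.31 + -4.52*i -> [7.31, 2.79, -1.73, -6.25, -10.77]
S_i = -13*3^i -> [-13, -39, -117, -351, -1053]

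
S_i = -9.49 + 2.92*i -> [-9.49, -6.57, -3.65, -0.73, 2.19]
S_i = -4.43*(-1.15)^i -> [-4.43, 5.09, -5.86, 6.74, -7.75]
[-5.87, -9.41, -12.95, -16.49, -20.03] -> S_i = -5.87 + -3.54*i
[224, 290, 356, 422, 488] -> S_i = 224 + 66*i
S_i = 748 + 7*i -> [748, 755, 762, 769, 776]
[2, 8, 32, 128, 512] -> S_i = 2*4^i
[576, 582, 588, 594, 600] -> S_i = 576 + 6*i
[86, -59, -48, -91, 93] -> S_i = Random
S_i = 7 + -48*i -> [7, -41, -89, -137, -185]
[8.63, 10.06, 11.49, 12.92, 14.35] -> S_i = 8.63 + 1.43*i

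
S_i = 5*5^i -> [5, 25, 125, 625, 3125]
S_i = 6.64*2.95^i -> [6.64, 19.59, 57.78, 170.46, 502.87]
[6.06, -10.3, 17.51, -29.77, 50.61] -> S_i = 6.06*(-1.70)^i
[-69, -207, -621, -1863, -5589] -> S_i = -69*3^i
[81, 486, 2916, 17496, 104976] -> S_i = 81*6^i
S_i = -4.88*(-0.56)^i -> [-4.88, 2.73, -1.53, 0.86, -0.48]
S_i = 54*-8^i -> [54, -432, 3456, -27648, 221184]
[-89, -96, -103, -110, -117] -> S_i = -89 + -7*i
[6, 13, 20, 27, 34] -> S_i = 6 + 7*i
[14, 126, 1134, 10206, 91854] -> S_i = 14*9^i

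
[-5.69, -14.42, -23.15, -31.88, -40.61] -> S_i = -5.69 + -8.73*i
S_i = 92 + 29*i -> [92, 121, 150, 179, 208]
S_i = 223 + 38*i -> [223, 261, 299, 337, 375]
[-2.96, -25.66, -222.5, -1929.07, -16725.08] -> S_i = -2.96*8.67^i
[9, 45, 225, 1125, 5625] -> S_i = 9*5^i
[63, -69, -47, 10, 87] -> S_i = Random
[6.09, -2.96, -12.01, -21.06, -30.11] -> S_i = 6.09 + -9.05*i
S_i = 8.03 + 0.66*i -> [8.03, 8.69, 9.35, 10.01, 10.67]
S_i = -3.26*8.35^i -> [-3.26, -27.22, -227.3, -1897.92, -15847.6]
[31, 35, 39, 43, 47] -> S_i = 31 + 4*i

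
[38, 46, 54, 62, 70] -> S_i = 38 + 8*i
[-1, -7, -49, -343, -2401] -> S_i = -1*7^i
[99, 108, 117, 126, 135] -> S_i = 99 + 9*i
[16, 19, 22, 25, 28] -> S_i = 16 + 3*i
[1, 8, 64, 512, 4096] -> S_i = 1*8^i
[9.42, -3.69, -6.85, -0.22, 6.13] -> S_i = Random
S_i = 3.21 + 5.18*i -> [3.21, 8.39, 13.57, 18.75, 23.93]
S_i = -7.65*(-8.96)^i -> [-7.65, 68.54, -614.15, 5502.82, -49305.29]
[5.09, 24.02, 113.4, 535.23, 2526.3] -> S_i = 5.09*4.72^i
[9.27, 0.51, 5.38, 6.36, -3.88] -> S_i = Random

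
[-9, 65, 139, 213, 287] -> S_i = -9 + 74*i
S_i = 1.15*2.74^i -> [1.15, 3.15, 8.63, 23.66, 64.82]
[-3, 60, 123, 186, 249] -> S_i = -3 + 63*i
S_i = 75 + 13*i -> [75, 88, 101, 114, 127]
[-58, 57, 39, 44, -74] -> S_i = Random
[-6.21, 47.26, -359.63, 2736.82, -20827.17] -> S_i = -6.21*(-7.61)^i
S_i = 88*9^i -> [88, 792, 7128, 64152, 577368]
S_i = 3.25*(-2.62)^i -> [3.25, -8.52, 22.31, -58.45, 153.14]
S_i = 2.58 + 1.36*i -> [2.58, 3.94, 5.3, 6.66, 8.02]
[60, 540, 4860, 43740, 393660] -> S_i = 60*9^i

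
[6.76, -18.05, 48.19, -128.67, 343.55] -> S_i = 6.76*(-2.67)^i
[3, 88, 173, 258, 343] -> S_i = 3 + 85*i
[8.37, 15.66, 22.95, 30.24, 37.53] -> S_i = 8.37 + 7.29*i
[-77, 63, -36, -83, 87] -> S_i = Random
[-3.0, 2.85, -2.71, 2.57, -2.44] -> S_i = -3.00*(-0.95)^i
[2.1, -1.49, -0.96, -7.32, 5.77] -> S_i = Random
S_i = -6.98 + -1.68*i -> [-6.98, -8.66, -10.34, -12.02, -13.7]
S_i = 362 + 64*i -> [362, 426, 490, 554, 618]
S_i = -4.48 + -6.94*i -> [-4.48, -11.42, -18.36, -25.3, -32.24]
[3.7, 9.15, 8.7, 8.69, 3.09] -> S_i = Random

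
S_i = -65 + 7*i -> [-65, -58, -51, -44, -37]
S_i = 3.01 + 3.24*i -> [3.01, 6.25, 9.49, 12.73, 15.97]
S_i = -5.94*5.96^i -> [-5.94, -35.4, -211.0, -1257.55, -7495.0]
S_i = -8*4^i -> [-8, -32, -128, -512, -2048]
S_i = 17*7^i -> [17, 119, 833, 5831, 40817]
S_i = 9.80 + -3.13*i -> [9.8, 6.67, 3.54, 0.41, -2.72]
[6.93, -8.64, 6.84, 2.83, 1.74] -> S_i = Random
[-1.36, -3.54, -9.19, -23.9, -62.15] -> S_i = -1.36*2.60^i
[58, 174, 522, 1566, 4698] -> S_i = 58*3^i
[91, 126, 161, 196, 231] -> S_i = 91 + 35*i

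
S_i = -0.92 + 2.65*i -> [-0.92, 1.73, 4.38, 7.03, 9.68]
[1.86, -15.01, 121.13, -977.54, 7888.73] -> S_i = 1.86*(-8.07)^i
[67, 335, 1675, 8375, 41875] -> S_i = 67*5^i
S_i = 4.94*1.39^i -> [4.94, 6.87, 9.54, 13.27, 18.44]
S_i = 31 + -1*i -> [31, 30, 29, 28, 27]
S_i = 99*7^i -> [99, 693, 4851, 33957, 237699]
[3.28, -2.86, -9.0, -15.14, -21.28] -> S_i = 3.28 + -6.14*i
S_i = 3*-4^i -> [3, -12, 48, -192, 768]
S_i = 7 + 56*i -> [7, 63, 119, 175, 231]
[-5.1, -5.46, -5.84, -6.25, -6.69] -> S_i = -5.10*1.07^i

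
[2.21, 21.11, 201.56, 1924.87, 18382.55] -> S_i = 2.21*9.55^i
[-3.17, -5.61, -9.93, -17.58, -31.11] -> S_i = -3.17*1.77^i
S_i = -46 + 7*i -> [-46, -39, -32, -25, -18]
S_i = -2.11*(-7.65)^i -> [-2.11, 16.14, -123.48, 944.64, -7226.5]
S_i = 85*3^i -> [85, 255, 765, 2295, 6885]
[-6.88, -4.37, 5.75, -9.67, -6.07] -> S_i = Random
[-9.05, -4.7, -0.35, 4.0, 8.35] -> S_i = -9.05 + 4.35*i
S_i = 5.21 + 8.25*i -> [5.21, 13.46, 21.71, 29.96, 38.21]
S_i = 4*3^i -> [4, 12, 36, 108, 324]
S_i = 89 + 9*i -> [89, 98, 107, 116, 125]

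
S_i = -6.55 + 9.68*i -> [-6.55, 3.13, 12.81, 22.49, 32.17]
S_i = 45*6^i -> [45, 270, 1620, 9720, 58320]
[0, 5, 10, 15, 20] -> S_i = 0 + 5*i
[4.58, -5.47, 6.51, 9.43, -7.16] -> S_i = Random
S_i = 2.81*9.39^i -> [2.81, 26.39, 247.76, 2326.5, 21845.84]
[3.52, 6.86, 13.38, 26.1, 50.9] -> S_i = 3.52*1.95^i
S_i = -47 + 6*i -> [-47, -41, -35, -29, -23]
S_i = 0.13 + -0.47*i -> [0.13, -0.34, -0.81, -1.28, -1.75]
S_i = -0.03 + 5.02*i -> [-0.03, 4.99, 10.01, 15.03, 20.05]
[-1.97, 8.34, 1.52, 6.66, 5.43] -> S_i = Random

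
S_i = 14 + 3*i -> [14, 17, 20, 23, 26]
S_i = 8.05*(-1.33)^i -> [8.05, -10.71, 14.24, -18.94, 25.19]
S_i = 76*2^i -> [76, 152, 304, 608, 1216]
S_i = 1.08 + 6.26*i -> [1.08, 7.34, 13.6, 19.86, 26.12]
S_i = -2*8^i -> [-2, -16, -128, -1024, -8192]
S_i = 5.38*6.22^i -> [5.38, 33.46, 208.14, 1294.65, 8052.74]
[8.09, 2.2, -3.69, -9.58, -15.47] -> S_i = 8.09 + -5.89*i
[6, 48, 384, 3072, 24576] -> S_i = 6*8^i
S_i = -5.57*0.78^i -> [-5.57, -4.34, -3.39, -2.64, -2.06]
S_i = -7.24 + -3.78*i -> [-7.24, -11.02, -14.8, -18.58, -22.36]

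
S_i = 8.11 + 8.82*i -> [8.11, 16.93, 25.75, 34.57, 43.39]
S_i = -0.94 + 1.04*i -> [-0.94, 0.1, 1.14, 2.18, 3.22]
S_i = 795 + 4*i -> [795, 799, 803, 807, 811]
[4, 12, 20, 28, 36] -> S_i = 4 + 8*i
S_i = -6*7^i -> [-6, -42, -294, -2058, -14406]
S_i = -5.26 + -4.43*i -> [-5.26, -9.69, -14.12, -18.55, -22.98]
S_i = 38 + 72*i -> [38, 110, 182, 254, 326]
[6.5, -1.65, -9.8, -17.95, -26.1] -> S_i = 6.50 + -8.15*i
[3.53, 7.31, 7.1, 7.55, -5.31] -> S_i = Random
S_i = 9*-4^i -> [9, -36, 144, -576, 2304]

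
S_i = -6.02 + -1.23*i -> [-6.02, -7.25, -8.48, -9.71, -10.94]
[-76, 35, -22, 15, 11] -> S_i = Random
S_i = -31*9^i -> [-31, -279, -2511, -22599, -203391]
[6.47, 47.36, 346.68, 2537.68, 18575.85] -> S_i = 6.47*7.32^i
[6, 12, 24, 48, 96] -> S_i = 6*2^i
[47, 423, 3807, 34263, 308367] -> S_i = 47*9^i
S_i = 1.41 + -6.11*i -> [1.41, -4.7, -10.81, -16.92, -23.03]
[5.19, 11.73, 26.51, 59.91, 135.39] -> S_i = 5.19*2.26^i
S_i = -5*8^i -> [-5, -40, -320, -2560, -20480]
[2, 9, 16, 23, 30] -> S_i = 2 + 7*i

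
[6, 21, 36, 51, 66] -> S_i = 6 + 15*i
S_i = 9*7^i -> [9, 63, 441, 3087, 21609]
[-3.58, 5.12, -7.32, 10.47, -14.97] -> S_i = -3.58*(-1.43)^i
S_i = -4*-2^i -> [-4, 8, -16, 32, -64]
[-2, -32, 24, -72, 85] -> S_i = Random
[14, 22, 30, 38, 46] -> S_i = 14 + 8*i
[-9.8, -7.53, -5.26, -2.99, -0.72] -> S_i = -9.80 + 2.27*i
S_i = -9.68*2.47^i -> [-9.68, -23.91, -59.06, -145.87, -360.3]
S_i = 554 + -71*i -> [554, 483, 412, 341, 270]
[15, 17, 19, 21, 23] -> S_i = 15 + 2*i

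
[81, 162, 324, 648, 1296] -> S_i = 81*2^i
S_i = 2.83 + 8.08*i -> [2.83, 10.91, 18.99, 27.07, 35.15]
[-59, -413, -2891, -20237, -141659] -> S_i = -59*7^i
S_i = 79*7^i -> [79, 553, 3871, 27097, 189679]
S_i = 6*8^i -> [6, 48, 384, 3072, 24576]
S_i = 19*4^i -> [19, 76, 304, 1216, 4864]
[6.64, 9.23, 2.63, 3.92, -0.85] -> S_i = Random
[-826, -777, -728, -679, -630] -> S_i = -826 + 49*i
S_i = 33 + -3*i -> [33, 30, 27, 24, 21]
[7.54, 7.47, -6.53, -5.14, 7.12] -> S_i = Random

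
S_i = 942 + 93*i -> [942, 1035, 1128, 1221, 1314]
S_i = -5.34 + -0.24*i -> [-5.34, -5.58, -5.82, -6.06, -6.3]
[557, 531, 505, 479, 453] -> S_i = 557 + -26*i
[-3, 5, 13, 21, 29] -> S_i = -3 + 8*i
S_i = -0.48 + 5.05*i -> [-0.48, 4.57, 9.62, 14.67, 19.72]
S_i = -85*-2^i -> [-85, 170, -340, 680, -1360]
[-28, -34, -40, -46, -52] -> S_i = -28 + -6*i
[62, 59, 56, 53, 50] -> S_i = 62 + -3*i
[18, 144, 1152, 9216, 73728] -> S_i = 18*8^i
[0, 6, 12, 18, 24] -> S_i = 0 + 6*i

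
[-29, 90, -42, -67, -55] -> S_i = Random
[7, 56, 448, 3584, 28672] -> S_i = 7*8^i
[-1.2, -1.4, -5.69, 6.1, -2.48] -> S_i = Random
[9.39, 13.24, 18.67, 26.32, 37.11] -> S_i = 9.39*1.41^i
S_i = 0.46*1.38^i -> [0.46, 0.63, 0.88, 1.21, 1.67]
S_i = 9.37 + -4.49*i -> [9.37, 4.88, 0.39, -4.1, -8.59]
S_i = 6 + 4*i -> [6, 10, 14, 18, 22]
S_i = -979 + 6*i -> [-979, -973, -967, -961, -955]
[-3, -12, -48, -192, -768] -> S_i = -3*4^i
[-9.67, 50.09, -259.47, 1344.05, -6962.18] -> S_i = -9.67*(-5.18)^i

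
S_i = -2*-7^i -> [-2, 14, -98, 686, -4802]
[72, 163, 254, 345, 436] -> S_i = 72 + 91*i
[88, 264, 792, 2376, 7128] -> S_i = 88*3^i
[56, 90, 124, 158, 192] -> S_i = 56 + 34*i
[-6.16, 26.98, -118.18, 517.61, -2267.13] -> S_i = -6.16*(-4.38)^i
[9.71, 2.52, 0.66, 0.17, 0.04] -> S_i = 9.71*0.26^i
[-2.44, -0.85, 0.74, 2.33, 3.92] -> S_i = -2.44 + 1.59*i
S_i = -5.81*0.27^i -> [-5.81, -1.57, -0.42, -0.11, -0.03]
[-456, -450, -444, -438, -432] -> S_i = -456 + 6*i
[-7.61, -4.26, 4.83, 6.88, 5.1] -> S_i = Random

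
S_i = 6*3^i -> [6, 18, 54, 162, 486]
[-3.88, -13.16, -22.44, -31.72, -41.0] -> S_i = -3.88 + -9.28*i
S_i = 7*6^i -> [7, 42, 252, 1512, 9072]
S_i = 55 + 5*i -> [55, 60, 65, 70, 75]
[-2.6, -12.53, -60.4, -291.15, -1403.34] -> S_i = -2.60*4.82^i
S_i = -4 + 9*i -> [-4, 5, 14, 23, 32]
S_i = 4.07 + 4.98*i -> [4.07, 9.05, 14.03, 19.01, 23.99]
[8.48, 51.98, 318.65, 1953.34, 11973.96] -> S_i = 8.48*6.13^i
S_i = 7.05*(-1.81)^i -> [7.05, -12.76, 23.1, -41.8, 75.67]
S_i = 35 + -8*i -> [35, 27, 19, 11, 3]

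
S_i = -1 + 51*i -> [-1, 50, 101, 152, 203]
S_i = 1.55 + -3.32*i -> [1.55, -1.77, -5.09, -8.41, -11.73]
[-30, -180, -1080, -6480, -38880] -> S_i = -30*6^i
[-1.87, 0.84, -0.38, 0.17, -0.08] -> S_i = -1.87*(-0.45)^i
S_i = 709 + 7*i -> [709, 716, 723, 730, 737]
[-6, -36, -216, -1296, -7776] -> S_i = -6*6^i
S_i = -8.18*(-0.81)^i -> [-8.18, 6.63, -5.37, 4.35, -3.52]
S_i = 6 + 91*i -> [6, 97, 188, 279, 370]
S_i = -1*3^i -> [-1, -3, -9, -27, -81]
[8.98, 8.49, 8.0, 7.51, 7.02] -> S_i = 8.98 + -0.49*i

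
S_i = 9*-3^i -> [9, -27, 81, -243, 729]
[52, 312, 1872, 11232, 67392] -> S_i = 52*6^i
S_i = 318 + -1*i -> [318, 317, 316, 315, 314]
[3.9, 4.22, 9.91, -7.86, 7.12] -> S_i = Random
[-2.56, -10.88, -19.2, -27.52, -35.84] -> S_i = -2.56 + -8.32*i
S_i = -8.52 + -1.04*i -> [-8.52, -9.56, -10.6, -11.64, -12.68]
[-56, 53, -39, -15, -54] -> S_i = Random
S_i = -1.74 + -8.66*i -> [-1.74, -10.4, -19.06, -27.72, -36.38]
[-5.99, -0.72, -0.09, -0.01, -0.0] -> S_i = -5.99*0.12^i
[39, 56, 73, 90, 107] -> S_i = 39 + 17*i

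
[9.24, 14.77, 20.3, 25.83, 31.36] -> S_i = 9.24 + 5.53*i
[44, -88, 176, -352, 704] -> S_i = 44*-2^i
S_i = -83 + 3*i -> [-83, -80, -77, -74, -71]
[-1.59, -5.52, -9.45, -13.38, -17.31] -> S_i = -1.59 + -3.93*i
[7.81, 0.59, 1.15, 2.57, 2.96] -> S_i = Random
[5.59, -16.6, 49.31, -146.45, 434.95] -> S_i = 5.59*(-2.97)^i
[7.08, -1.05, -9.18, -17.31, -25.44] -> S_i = 7.08 + -8.13*i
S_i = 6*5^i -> [6, 30, 150, 750, 3750]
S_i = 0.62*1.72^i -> [0.62, 1.07, 1.83, 3.15, 5.43]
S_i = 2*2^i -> [2, 4, 8, 16, 32]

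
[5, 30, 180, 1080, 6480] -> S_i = 5*6^i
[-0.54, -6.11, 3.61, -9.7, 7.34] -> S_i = Random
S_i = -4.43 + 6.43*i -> [-4.43, 2.0, 8.43, 14.86, 21.29]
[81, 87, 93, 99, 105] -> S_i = 81 + 6*i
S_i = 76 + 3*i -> [76, 79, 82, 85, 88]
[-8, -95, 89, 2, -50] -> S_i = Random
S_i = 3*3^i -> [3, 9, 27, 81, 243]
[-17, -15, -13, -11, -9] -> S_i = -17 + 2*i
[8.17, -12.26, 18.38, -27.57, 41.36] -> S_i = 8.17*(-1.50)^i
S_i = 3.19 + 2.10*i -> [3.19, 5.29, 7.39, 9.49, 11.59]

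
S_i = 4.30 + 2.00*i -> [4.3, 6.3, 8.3, 10.3, 12.3]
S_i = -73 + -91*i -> [-73, -164, -255, -346, -437]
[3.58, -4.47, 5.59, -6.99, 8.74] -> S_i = 3.58*(-1.25)^i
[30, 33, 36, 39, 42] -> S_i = 30 + 3*i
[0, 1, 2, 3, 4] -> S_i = 0 + 1*i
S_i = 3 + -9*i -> [3, -6, -15, -24, -33]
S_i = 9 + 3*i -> [9, 12, 15, 18, 21]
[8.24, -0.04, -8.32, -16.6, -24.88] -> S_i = 8.24 + -8.28*i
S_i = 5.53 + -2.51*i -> [5.53, 3.02, 0.51, -2.0, -4.51]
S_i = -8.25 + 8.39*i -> [-8.25, 0.14, 8.53, 16.92, 25.31]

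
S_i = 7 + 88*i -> [7, 95, 183, 271, 359]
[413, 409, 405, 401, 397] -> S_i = 413 + -4*i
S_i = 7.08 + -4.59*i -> [7.08, 2.49, -2.1, -6.69, -11.28]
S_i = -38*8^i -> [-38, -304, -2432, -19456, -155648]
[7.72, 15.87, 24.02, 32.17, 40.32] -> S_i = 7.72 + 8.15*i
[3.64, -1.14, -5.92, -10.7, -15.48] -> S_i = 3.64 + -4.78*i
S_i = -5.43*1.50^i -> [-5.43, -8.14, -12.22, -18.33, -27.49]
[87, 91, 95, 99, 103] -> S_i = 87 + 4*i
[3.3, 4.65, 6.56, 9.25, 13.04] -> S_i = 3.30*1.41^i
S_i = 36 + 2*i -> [36, 38, 40, 42, 44]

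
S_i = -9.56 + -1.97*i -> [-9.56, -11.53, -13.5, -15.47, -17.44]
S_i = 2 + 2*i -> [2, 4, 6, 8, 10]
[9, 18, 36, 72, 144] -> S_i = 9*2^i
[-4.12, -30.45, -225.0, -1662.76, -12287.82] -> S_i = -4.12*7.39^i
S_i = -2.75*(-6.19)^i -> [-2.75, 17.02, -105.37, 652.24, -4037.34]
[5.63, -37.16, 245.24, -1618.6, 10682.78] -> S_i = 5.63*(-6.60)^i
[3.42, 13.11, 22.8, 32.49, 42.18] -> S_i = 3.42 + 9.69*i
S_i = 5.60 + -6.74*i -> [5.6, -1.14, -7.88, -14.62, -21.36]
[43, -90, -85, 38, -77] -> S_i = Random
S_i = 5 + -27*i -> [5, -22, -49, -76, -103]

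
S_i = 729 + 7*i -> [729, 736, 743, 750, 757]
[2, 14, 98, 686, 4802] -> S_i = 2*7^i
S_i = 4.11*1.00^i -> [4.11, 4.11, 4.11, 4.11, 4.11]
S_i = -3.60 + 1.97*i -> [-3.6, -1.63, 0.34, 2.31, 4.28]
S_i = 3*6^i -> [3, 18, 108, 648, 3888]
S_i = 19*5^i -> [19, 95, 475, 2375, 11875]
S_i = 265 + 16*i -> [265, 281, 297, 313, 329]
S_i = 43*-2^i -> [43, -86, 172, -344, 688]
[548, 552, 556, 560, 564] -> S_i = 548 + 4*i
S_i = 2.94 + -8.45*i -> [2.94, -5.51, -13.96, -22.41, -30.86]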